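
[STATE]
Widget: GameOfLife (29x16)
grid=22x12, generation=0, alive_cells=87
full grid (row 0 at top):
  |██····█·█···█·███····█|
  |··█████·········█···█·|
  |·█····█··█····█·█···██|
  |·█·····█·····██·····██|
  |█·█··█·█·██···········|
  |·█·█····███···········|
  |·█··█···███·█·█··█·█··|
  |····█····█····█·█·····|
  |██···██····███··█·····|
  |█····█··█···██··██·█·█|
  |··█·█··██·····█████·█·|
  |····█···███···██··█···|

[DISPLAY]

Gen: 0                       
██····█·█···█·███····█       
··█████·········█···█·       
·█····█··█····█·█···██       
·█·····█·····██·····██       
█·█··█·█·██···········       
·█·█····███···········       
·█··█···███·█·█··█·█··       
····█····█····█·█·····       
██···██····███··█·····       
█····█··█···██··██·█·█       
··█·█··██·····█████·█·       
····█···███···██··█···       
                             
                             
                             


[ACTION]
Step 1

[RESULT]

Gen: 1                       
·████·██·······██·····       
█·███·█······██·██··█·       
·█·██·██·····██····█··       
███····█·██··███····██       
█·█···██··█···········       
██·██··█··············       
··███······█·█·█······       
██··█···██····█·██····       
██··███····█··█·█·····       
█···██··█··█·······██·       
···███·█············█·       
···█···███····█···██··       
                             
                             
                             


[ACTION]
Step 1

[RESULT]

Gen: 2                       
·█··█·██······████····       
█············█··██····       
····█·███···█···█··█·█       
█····█···██··█·█····█·       
······██·██···█·······       
█···████··············       
·····█··█·····███·····       
█·········█·███·██····       
···█··█████·····██····       
██·····█···········██·       
···█·█·█·█········█·█·       
···█··███··········█··       
                             
                             
                             


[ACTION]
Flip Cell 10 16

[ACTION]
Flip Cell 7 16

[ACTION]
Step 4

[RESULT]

Gen: 6                       
················██····       
·····█·····█···██·█···       
·····█····█···██··█···       
·············█········       
······█·██············       
···██·█···············       
···██·█·███···█·······       
···██···█········█····       
·····█··████······█···       
···█·····█···██····█··       
···█·············█··█·       
···██·█··········███··       
                             
                             
                             


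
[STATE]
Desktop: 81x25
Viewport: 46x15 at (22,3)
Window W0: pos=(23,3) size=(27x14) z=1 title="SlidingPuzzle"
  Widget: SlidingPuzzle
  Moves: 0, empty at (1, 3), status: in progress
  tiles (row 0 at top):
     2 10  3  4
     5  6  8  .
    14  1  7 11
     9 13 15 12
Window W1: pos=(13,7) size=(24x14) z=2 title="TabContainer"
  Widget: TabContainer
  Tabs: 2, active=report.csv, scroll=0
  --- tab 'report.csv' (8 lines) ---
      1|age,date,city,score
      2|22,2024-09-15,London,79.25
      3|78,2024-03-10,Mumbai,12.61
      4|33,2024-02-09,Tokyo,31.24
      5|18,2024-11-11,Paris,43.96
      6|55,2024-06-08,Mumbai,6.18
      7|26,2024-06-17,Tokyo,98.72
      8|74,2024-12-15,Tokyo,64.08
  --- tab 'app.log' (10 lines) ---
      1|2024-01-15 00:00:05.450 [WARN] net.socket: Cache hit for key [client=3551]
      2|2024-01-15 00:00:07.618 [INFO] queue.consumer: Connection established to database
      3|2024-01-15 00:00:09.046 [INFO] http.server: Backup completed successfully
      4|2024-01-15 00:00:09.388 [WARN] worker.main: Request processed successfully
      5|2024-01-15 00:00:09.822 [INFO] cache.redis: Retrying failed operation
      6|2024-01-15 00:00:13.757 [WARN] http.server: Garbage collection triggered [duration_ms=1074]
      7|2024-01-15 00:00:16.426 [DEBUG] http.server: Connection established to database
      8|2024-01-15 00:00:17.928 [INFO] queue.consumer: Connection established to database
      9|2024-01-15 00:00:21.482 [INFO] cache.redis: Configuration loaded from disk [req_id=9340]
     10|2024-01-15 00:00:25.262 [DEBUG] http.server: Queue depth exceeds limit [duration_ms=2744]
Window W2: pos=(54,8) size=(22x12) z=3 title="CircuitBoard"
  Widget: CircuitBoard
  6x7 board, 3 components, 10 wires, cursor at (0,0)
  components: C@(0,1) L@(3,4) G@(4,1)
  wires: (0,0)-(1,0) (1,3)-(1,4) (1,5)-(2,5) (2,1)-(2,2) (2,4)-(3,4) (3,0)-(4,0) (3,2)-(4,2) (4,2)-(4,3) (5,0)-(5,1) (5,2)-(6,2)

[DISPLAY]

 ┏━━━━━━━━━━━━━━━━━━━━━━━━━┓                  
 ┃ SlidingPuzzle           ┃                  
 ┠─────────────────────────┨                  
 ┃┌────┬────┬────┬────┐    ┃                  
━━━━━━━━━━━━━━┓3 │  4 │    ┃                  
ainer         ┃──┼────┤    ┃    ┏━━━━━━━━━━━━━
──────────────┨8 │    │    ┃    ┃ CircuitBoard
csv]│ app.log ┃──┼────┤    ┃    ┠─────────────
──────────────┃7 │ 11 │    ┃    ┃   0 1 2 3 4 
,city,score   ┃──┼────┤    ┃    ┃0  [.]  C    
09-15,London,7┃5 │ 12 │    ┃    ┃    │        
03-10,Mumbai,1┃──┴────┘    ┃    ┃1   ·        
02-09,Tokyo,31┃            ┃    ┃             
11-11,Paris,43┃━━━━━━━━━━━━┛    ┃2       · ─ ·
06-08,Mumbai,6┃                 ┃             


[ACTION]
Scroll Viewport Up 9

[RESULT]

                                              
                                              
                                              
 ┏━━━━━━━━━━━━━━━━━━━━━━━━━┓                  
 ┃ SlidingPuzzle           ┃                  
 ┠─────────────────────────┨                  
 ┃┌────┬────┬────┬────┐    ┃                  
━━━━━━━━━━━━━━┓3 │  4 │    ┃                  
ainer         ┃──┼────┤    ┃    ┏━━━━━━━━━━━━━
──────────────┨8 │    │    ┃    ┃ CircuitBoard
csv]│ app.log ┃──┼────┤    ┃    ┠─────────────
──────────────┃7 │ 11 │    ┃    ┃   0 1 2 3 4 
,city,score   ┃──┼────┤    ┃    ┃0  [.]  C    
09-15,London,7┃5 │ 12 │    ┃    ┃    │        
03-10,Mumbai,1┃──┴────┘    ┃    ┃1   ·        


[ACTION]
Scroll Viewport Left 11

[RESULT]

                                              
                                              
                                              
            ┏━━━━━━━━━━━━━━━━━━━━━━━━━┓       
            ┃ SlidingPuzzle           ┃       
            ┠─────────────────────────┨       
            ┃┌────┬────┬────┬────┐    ┃       
  ┏━━━━━━━━━━━━━━━━━━━━━━┓3 │  4 │    ┃       
  ┃ TabContainer         ┃──┼────┤    ┃    ┏━━
  ┠──────────────────────┨8 │    │    ┃    ┃ C
  ┃[report.csv]│ app.log ┃──┼────┤    ┃    ┠──
  ┃──────────────────────┃7 │ 11 │    ┃    ┃  
  ┃age,date,city,score   ┃──┼────┤    ┃    ┃0 
  ┃22,2024-09-15,London,7┃5 │ 12 │    ┃    ┃  
  ┃78,2024-03-10,Mumbai,1┃──┴────┘    ┃    ┃1 


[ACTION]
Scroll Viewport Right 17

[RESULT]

                                              
                                              
                                              
━━━━━━━━━━━━━━━━━━━━━┓                        
dingPuzzle           ┃                        
─────────────────────┨                        
─┬────┬────┬────┐    ┃                        
━━━━━━━━┓3 │  4 │    ┃                        
        ┃──┼────┤    ┃    ┏━━━━━━━━━━━━━━━━━━━
────────┨8 │    │    ┃    ┃ CircuitBoard      
app.log ┃──┼────┤    ┃    ┠───────────────────
────────┃7 │ 11 │    ┃    ┃   0 1 2 3 4 5     
score   ┃──┼────┤    ┃    ┃0  [.]  C          
London,7┃5 │ 12 │    ┃    ┃    │              
Mumbai,1┃──┴────┘    ┃    ┃1   ·           · ─


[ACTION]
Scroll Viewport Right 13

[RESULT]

                                              
                                              
                                              
━━━━━━━━━━━━━━┓                               
zle           ┃                               
──────────────┨                               
────┬────┐    ┃                               
━┓3 │  4 │    ┃                               
 ┃──┼────┤    ┃    ┏━━━━━━━━━━━━━━━━━━━━┓     
─┨8 │    │    ┃    ┃ CircuitBoard       ┃     
 ┃──┼────┤    ┃    ┠────────────────────┨     
─┃7 │ 11 │    ┃    ┃   0 1 2 3 4 5      ┃     
 ┃──┼────┤    ┃    ┃0  [.]  C           ┃     
7┃5 │ 12 │    ┃    ┃    │               ┃     
1┃──┴────┘    ┃    ┃1   ·           · ─ ┃     


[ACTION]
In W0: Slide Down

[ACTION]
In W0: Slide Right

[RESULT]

                                              
                                              
                                              
━━━━━━━━━━━━━━┓                               
zle           ┃                               
──────────────┨                               
────┬────┐    ┃                               
━┓  │  3 │    ┃                               
 ┃──┼────┤    ┃    ┏━━━━━━━━━━━━━━━━━━━━┓     
─┨8 │  4 │    ┃    ┃ CircuitBoard       ┃     
 ┃──┼────┤    ┃    ┠────────────────────┨     
─┃7 │ 11 │    ┃    ┃   0 1 2 3 4 5      ┃     
 ┃──┼────┤    ┃    ┃0  [.]  C           ┃     
7┃5 │ 12 │    ┃    ┃    │               ┃     
1┃──┴────┘    ┃    ┃1   ·           · ─ ┃     


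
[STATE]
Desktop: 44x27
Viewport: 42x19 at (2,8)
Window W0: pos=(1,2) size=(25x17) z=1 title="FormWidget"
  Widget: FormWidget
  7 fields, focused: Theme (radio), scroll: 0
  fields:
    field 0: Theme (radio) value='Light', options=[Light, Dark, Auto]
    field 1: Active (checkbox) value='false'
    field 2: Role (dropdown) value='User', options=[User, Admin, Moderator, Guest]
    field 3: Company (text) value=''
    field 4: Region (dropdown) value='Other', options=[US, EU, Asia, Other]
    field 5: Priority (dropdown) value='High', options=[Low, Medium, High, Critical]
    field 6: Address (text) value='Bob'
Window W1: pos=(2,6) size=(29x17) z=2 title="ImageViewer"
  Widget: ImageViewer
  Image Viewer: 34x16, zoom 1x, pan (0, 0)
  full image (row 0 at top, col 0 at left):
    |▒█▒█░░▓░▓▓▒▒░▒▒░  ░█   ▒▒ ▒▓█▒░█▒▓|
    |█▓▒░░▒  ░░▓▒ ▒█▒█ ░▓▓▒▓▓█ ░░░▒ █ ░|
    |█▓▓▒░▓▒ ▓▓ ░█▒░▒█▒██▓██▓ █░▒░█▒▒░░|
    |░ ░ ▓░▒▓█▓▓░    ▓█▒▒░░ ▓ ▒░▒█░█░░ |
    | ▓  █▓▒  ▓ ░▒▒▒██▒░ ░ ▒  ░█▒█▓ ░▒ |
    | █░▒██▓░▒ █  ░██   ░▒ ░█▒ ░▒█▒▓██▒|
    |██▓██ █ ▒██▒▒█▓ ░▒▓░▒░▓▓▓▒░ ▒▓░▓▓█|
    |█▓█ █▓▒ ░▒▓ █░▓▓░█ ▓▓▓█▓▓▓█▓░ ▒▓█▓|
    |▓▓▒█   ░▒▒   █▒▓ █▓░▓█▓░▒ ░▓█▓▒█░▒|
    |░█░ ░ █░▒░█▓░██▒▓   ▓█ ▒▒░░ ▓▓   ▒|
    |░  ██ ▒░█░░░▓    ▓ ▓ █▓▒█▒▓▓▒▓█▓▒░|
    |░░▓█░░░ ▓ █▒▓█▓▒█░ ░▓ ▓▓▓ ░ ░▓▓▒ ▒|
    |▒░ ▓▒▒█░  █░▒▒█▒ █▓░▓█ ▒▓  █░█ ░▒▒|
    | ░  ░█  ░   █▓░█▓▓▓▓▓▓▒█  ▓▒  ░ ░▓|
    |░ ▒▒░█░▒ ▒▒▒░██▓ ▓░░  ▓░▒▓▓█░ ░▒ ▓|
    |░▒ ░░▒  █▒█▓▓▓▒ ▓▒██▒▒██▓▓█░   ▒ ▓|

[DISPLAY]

┠───────────────────────────┨             
┃▒█▒█░░▓░▓▓▒▒░▒▒░  ░█   ▒▒ ▒┃             
┃█▓▒░░▒  ░░▓▒ ▒█▒█ ░▓▓▒▓▓█ ░┃             
┃█▓▓▒░▓▒ ▓▓ ░█▒░▒█▒██▓██▓ █░┃             
┃░ ░ ▓░▒▓█▓▓░    ▓█▒▒░░ ▓ ▒░┃             
┃ ▓  █▓▒  ▓ ░▒▒▒██▒░ ░ ▒  ░█┃             
┃ █░▒██▓░▒ █  ░██   ░▒ ░█▒ ░┃             
┃██▓██ █ ▒██▒▒█▓ ░▒▓░▒░▓▓▓▒░┃             
┃█▓█ █▓▒ ░▒▓ █░▓▓░█ ▓▓▓█▓▓▓█┃             
┃▓▓▒█   ░▒▒   █▒▓ █▓░▓█▓░▒ ░┃             
┃░█░ ░ █░▒░█▓░██▒▓   ▓█ ▒▒░░┃             
┃░  ██ ▒░█░░░▓    ▓ ▓ █▓▒█▒▓┃             
┃░░▓█░░░ ▓ █▒▓█▓▒█░ ░▓ ▓▓▓ ░┃             
┃▒░ ▓▒▒█░  █░▒▒█▒ █▓░▓█ ▒▓  ┃             
┗━━━━━━━━━━━━━━━━━━━━━━━━━━━┛             
                                          
                                          
                                          
                                          


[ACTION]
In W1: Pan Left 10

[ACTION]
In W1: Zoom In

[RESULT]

┠───────────────────────────┨             
┃▒▒██▒▒██░░░░▓▓░░▓▓▓▓▒▒▒▒░░▒┃             
┃▒▒██▒▒██░░░░▓▓░░▓▓▓▓▒▒▒▒░░▒┃             
┃██▓▓▒▒░░░░▒▒    ░░░░▓▓▒▒  ▒┃             
┃██▓▓▒▒░░░░▒▒    ░░░░▓▓▒▒  ▒┃             
┃██▓▓▓▓▒▒░░▓▓▒▒  ▓▓▓▓  ░░██▒┃             
┃██▓▓▓▓▒▒░░▓▓▒▒  ▓▓▓▓  ░░██▒┃             
┃░░  ░░  ▓▓░░▒▒▓▓██▓▓▓▓░░   ┃             
┃░░  ░░  ▓▓░░▒▒▓▓██▓▓▓▓░░   ┃             
┃  ▓▓    ██▓▓▒▒    ▓▓  ░░▒▒▒┃             
┃  ▓▓    ██▓▓▒▒    ▓▓  ░░▒▒▒┃             
┃  ██░░▒▒████▓▓░░▒▒  ██    ░┃             
┃  ██░░▒▒████▓▓░░▒▒  ██    ░┃             
┃████▓▓████  ██  ▒▒████▒▒▒▒█┃             
┗━━━━━━━━━━━━━━━━━━━━━━━━━━━┛             
                                          
                                          
                                          
                                          


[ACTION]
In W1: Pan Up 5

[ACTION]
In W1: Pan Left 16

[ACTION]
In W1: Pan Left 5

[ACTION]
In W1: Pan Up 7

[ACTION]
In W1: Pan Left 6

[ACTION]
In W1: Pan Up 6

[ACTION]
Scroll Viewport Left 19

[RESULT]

 ┃┠───────────────────────────┨           
 ┃┃▒▒██▒▒██░░░░▓▓░░▓▓▓▓▒▒▒▒░░▒┃           
 ┃┃▒▒██▒▒██░░░░▓▓░░▓▓▓▓▒▒▒▒░░▒┃           
 ┃┃██▓▓▒▒░░░░▒▒    ░░░░▓▓▒▒  ▒┃           
 ┃┃██▓▓▒▒░░░░▒▒    ░░░░▓▓▒▒  ▒┃           
 ┃┃██▓▓▓▓▒▒░░▓▓▒▒  ▓▓▓▓  ░░██▒┃           
 ┃┃██▓▓▓▓▒▒░░▓▓▒▒  ▓▓▓▓  ░░██▒┃           
 ┃┃░░  ░░  ▓▓░░▒▒▓▓██▓▓▓▓░░   ┃           
 ┃┃░░  ░░  ▓▓░░▒▒▓▓██▓▓▓▓░░   ┃           
 ┃┃  ▓▓    ██▓▓▒▒    ▓▓  ░░▒▒▒┃           
 ┗┃  ▓▓    ██▓▓▒▒    ▓▓  ░░▒▒▒┃           
  ┃  ██░░▒▒████▓▓░░▒▒  ██    ░┃           
  ┃  ██░░▒▒████▓▓░░▒▒  ██    ░┃           
  ┃████▓▓████  ██  ▒▒████▒▒▒▒█┃           
  ┗━━━━━━━━━━━━━━━━━━━━━━━━━━━┛           
                                          
                                          
                                          
                                          


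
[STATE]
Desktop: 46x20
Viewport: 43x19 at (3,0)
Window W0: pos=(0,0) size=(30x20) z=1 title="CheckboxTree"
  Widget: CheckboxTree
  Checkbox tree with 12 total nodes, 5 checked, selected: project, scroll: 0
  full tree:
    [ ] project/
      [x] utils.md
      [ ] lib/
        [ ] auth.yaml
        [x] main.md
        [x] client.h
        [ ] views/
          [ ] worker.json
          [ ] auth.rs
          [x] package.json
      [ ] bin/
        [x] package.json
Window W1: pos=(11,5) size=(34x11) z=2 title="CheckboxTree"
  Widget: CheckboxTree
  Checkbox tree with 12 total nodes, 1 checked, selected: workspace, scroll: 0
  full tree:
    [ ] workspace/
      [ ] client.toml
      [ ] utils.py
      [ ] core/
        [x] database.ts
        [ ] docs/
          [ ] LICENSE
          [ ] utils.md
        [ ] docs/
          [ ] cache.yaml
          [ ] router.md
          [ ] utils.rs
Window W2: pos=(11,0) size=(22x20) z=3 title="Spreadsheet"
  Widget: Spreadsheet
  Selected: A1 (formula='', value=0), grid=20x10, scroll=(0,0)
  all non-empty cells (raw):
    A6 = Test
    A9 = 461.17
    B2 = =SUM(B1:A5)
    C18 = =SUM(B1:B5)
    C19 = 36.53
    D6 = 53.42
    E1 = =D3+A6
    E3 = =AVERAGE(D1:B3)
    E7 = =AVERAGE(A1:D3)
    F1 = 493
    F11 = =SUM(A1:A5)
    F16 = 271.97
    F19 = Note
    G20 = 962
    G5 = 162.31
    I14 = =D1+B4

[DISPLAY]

━━━━━━━━┏━━━━━━━━━━━━━━━━━━━━┓             
heckboxT┃ Spreadsheet        ┃             
────────┠────────────────────┨             
-] proje┃A1:                 ┃             
 [x] uti┃       A       B    ┃             
 [-] lib┃--------------------┃━━━━━━━━━━━┓ 
   [ ] a┃  1      [0]       0┃           ┃ 
   [x] m┃  2        0#CIRC!  ┃───────────┨ 
   [x] c┃  3        0       0┃           ┃ 
   [-] v┃  4        0       0┃           ┃ 
     [ ]┃  5        0       0┃           ┃ 
     [ ]┃  6 Test           0┃           ┃ 
     [x]┃  7        0       0┃           ┃ 
 [x] bin┃  8        0       0┃           ┃ 
   [x] p┃  9   461.17       0┃           ┃ 
        ┃ 10        0       0┃━━━━━━━━━━━┛ 
        ┃ 11        0       0┃             
        ┃ 12        0       0┃             
        ┃ 13        0       0┃             


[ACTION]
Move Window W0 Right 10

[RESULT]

       ┏┏━━━━━━━━━━━━━━━━━━━━┓━━━━━━┓      
       ┃┃ Spreadsheet        ┃      ┃      
       ┠┠────────────────────┨──────┨      
       ┃┃A1:                 ┃      ┃      
       ┃┃       A       B    ┃      ┃      
       ┃┃--------------------┃━━━━━━━━━━━┓ 
       ┃┃  1      [0]       0┃           ┃ 
       ┃┃  2        0#CIRC!  ┃───────────┨ 
       ┃┃  3        0       0┃           ┃ 
       ┃┃  4        0       0┃           ┃ 
       ┃┃  5        0       0┃           ┃ 
       ┃┃  6 Test           0┃           ┃ 
       ┃┃  7        0       0┃           ┃ 
       ┃┃  8        0       0┃           ┃ 
       ┃┃  9   461.17       0┃           ┃ 
       ┃┃ 10        0       0┃━━━━━━━━━━━┛ 
       ┃┃ 11        0       0┃      ┃      
       ┃┃ 12        0       0┃      ┃      
       ┃┃ 13        0       0┃      ┃      


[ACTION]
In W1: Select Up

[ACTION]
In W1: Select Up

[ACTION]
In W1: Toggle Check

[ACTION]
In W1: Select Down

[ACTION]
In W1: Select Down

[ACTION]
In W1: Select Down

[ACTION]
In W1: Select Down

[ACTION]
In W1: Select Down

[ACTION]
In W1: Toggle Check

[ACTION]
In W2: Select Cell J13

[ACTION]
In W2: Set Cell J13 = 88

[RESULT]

       ┏┏━━━━━━━━━━━━━━━━━━━━┓━━━━━━┓      
       ┃┃ Spreadsheet        ┃      ┃      
       ┠┠────────────────────┨──────┨      
       ┃┃J13: 88             ┃      ┃      
       ┃┃       A       B    ┃      ┃      
       ┃┃--------------------┃━━━━━━━━━━━┓ 
       ┃┃  1        0       0┃           ┃ 
       ┃┃  2        0#CIRC!  ┃───────────┨ 
       ┃┃  3        0       0┃           ┃ 
       ┃┃  4        0       0┃           ┃ 
       ┃┃  5        0       0┃           ┃ 
       ┃┃  6 Test           0┃           ┃ 
       ┃┃  7        0       0┃           ┃ 
       ┃┃  8        0       0┃           ┃ 
       ┃┃  9   461.17       0┃           ┃ 
       ┃┃ 10        0       0┃━━━━━━━━━━━┛ 
       ┃┃ 11        0       0┃      ┃      
       ┃┃ 12        0       0┃      ┃      
       ┃┃ 13        0       0┃      ┃      


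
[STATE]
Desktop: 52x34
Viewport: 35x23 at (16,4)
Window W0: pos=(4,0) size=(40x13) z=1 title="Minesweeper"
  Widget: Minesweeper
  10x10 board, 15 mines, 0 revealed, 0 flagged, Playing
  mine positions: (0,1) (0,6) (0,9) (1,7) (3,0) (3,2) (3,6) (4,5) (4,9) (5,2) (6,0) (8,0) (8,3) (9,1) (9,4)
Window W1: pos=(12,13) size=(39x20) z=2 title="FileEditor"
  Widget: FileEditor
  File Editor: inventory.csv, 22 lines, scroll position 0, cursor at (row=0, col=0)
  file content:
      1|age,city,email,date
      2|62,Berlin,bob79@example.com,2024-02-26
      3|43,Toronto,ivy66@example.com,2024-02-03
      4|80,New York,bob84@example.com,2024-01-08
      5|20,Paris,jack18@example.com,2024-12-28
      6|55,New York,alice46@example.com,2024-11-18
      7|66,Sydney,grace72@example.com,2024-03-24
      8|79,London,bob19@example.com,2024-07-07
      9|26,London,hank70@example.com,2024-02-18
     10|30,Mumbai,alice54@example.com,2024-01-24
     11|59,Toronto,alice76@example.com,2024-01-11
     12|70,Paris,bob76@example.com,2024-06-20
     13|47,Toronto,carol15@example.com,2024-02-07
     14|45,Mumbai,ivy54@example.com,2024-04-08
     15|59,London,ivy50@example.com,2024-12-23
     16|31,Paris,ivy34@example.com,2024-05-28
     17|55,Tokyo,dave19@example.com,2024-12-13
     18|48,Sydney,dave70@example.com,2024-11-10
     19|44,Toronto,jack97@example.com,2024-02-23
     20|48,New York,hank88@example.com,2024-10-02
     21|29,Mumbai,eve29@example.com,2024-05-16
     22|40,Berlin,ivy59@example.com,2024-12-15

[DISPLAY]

                           ┃       
                           ┃       
                           ┃       
                           ┃       
                           ┃       
                           ┃       
                           ┃       
                           ┃       
━━━━━━━━━━━━━━━━━━━━━━━━━━━┛       
━━━━━━━━━━━━━━━━━━━━━━━━━━━━━━━━━━┓
leEditor                          ┃
──────────────────────────────────┨
,city,email,date                 ▲┃
Berlin,bob79@example.com,2024-02-█┃
Toronto,ivy66@example.com,2024-02░┃
New York,bob84@example.com,2024-0░┃
Paris,jack18@example.com,2024-12-░┃
New York,alice46@example.com,2024░┃
Sydney,grace72@example.com,2024-0░┃
London,bob19@example.com,2024-07-░┃
London,hank70@example.com,2024-02░┃
Mumbai,alice54@example.com,2024-0░┃
Toronto,alice76@example.com,2024-░┃


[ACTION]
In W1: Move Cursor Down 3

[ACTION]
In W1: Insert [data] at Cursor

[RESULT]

                           ┃       
                           ┃       
                           ┃       
                           ┃       
                           ┃       
                           ┃       
                           ┃       
                           ┃       
━━━━━━━━━━━━━━━━━━━━━━━━━━━┛       
━━━━━━━━━━━━━━━━━━━━━━━━━━━━━━━━━━┓
leEditor                          ┃
──────────────────────────────────┨
,city,email,date                 ▲┃
Berlin,bob79@example.com,2024-02-█┃
Toronto,ivy66@example.com,2024-02░┃
a█0,New York,bob84@example.com,20░┃
Paris,jack18@example.com,2024-12-░┃
New York,alice46@example.com,2024░┃
Sydney,grace72@example.com,2024-0░┃
London,bob19@example.com,2024-07-░┃
London,hank70@example.com,2024-02░┃
Mumbai,alice54@example.com,2024-0░┃
Toronto,alice76@example.com,2024-░┃


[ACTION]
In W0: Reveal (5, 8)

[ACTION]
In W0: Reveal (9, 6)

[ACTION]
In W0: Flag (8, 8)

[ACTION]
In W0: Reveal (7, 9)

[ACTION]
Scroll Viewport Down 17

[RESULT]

                           ┃       
━━━━━━━━━━━━━━━━━━━━━━━━━━━┛       
━━━━━━━━━━━━━━━━━━━━━━━━━━━━━━━━━━┓
leEditor                          ┃
──────────────────────────────────┨
,city,email,date                 ▲┃
Berlin,bob79@example.com,2024-02-█┃
Toronto,ivy66@example.com,2024-02░┃
a█0,New York,bob84@example.com,20░┃
Paris,jack18@example.com,2024-12-░┃
New York,alice46@example.com,2024░┃
Sydney,grace72@example.com,2024-0░┃
London,bob19@example.com,2024-07-░┃
London,hank70@example.com,2024-02░┃
Mumbai,alice54@example.com,2024-0░┃
Toronto,alice76@example.com,2024-░┃
Paris,bob76@example.com,2024-06-2░┃
Toronto,carol15@example.com,2024-░┃
Mumbai,ivy54@example.com,2024-04-░┃
London,ivy50@example.com,2024-12-░┃
Paris,ivy34@example.com,2024-05-2▼┃
━━━━━━━━━━━━━━━━━━━━━━━━━━━━━━━━━━┛
                                   


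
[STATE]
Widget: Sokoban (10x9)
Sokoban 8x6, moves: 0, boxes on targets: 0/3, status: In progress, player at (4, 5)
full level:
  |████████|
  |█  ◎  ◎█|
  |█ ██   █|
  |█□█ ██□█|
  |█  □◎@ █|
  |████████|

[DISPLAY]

████████  
█  ◎  ◎█  
█ ██   █  
█□█ ██□█  
█  □◎@ █  
████████  
Moves: 0  
          
          


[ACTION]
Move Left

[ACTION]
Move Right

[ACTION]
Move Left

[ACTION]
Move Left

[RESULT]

████████  
█  ◎  ◎█  
█ ██   █  
█□█ ██□█  
█ □@◎  █  
████████  
Moves: 4  
          
          


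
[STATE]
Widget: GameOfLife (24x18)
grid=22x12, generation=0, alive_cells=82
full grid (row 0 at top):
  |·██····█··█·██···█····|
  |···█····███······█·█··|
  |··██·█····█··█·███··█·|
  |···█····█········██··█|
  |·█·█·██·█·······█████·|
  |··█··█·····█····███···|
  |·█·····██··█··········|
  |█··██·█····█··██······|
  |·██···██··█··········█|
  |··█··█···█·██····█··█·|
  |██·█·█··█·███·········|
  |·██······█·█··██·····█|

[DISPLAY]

Gen: 0                  
·██····█··█·██···█····  
···█····███······█·█··  
··██·█····█··█·███··█·  
···█····█········██··█  
·█·█·██·█·······█████·  
··█··█·····█····███···  
·█·····██··█··········  
█··██·█····█··██······  
·██···██··█··········█  
··█··█···█·██····█··█·  
██·█·█··█·███·········  
·██······█·█··██·····█  
                        
                        
                        
                        
                        


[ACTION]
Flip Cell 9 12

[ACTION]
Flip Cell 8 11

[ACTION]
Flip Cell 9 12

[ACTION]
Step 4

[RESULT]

Gen: 4                  
··█··█████············  
··█·····█··████····█··  
···█····█·██········█·  
····█·██·███·······█··  
·····█·····█····█·····  
·█·····██·██····█·····  
██·····██·█····█·█····  
█·········█·····█·····  
██·····█···█····█·····  
█·······█··█··········  
█·█······█·█··········  
█·█···················  
                        
                        
                        
                        
                        


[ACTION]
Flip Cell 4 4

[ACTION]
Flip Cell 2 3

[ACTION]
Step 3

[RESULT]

Gen: 7                  
······███·█·█·········  
·········█·█·██·······  
···········█·██·······  
····█·█······█········  
····█·····█·██··█·····  
██···█···███···███····  
██····██······██·██···  
···············███····  
██······█·······█·····  
██····················  
······················  
······················  
                        
                        
                        
                        
                        


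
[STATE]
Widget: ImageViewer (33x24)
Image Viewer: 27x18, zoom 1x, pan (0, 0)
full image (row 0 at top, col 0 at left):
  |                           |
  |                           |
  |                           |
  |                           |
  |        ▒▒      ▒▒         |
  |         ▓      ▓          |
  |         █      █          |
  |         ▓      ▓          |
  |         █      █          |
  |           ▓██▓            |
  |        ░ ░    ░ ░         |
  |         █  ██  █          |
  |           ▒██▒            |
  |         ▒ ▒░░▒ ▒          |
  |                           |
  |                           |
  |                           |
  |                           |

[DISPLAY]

                                 
                                 
                                 
                                 
        ▒▒      ▒▒               
         ▓      ▓                
         █      █                
         ▓      ▓                
         █      █                
           ▓██▓                  
        ░ ░    ░ ░               
         █  ██  █                
           ▒██▒                  
         ▒ ▒░░▒ ▒                
                                 
                                 
                                 
                                 
                                 
                                 
                                 
                                 
                                 
                                 


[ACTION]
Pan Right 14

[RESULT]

                                 
                                 
                                 
                                 
  ▒▒                             
  ▓                              
  █                              
  ▓                              
  █                              
▓                                
 ░ ░                             
  █                              
▒                                
▒ ▒                              
                                 
                                 
                                 
                                 
                                 
                                 
                                 
                                 
                                 
                                 


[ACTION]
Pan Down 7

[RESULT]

  ▓                              
  █                              
▓                                
 ░ ░                             
  █                              
▒                                
▒ ▒                              
                                 
                                 
                                 
                                 
                                 
                                 
                                 
                                 
                                 
                                 
                                 
                                 
                                 
                                 
                                 
                                 
                                 


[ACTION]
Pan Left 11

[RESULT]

      ▓      ▓                   
      █      █                   
        ▓██▓                     
     ░ ░    ░ ░                  
      █  ██  █                   
        ▒██▒                     
      ▒ ▒░░▒ ▒                   
                                 
                                 
                                 
                                 
                                 
                                 
                                 
                                 
                                 
                                 
                                 
                                 
                                 
                                 
                                 
                                 
                                 


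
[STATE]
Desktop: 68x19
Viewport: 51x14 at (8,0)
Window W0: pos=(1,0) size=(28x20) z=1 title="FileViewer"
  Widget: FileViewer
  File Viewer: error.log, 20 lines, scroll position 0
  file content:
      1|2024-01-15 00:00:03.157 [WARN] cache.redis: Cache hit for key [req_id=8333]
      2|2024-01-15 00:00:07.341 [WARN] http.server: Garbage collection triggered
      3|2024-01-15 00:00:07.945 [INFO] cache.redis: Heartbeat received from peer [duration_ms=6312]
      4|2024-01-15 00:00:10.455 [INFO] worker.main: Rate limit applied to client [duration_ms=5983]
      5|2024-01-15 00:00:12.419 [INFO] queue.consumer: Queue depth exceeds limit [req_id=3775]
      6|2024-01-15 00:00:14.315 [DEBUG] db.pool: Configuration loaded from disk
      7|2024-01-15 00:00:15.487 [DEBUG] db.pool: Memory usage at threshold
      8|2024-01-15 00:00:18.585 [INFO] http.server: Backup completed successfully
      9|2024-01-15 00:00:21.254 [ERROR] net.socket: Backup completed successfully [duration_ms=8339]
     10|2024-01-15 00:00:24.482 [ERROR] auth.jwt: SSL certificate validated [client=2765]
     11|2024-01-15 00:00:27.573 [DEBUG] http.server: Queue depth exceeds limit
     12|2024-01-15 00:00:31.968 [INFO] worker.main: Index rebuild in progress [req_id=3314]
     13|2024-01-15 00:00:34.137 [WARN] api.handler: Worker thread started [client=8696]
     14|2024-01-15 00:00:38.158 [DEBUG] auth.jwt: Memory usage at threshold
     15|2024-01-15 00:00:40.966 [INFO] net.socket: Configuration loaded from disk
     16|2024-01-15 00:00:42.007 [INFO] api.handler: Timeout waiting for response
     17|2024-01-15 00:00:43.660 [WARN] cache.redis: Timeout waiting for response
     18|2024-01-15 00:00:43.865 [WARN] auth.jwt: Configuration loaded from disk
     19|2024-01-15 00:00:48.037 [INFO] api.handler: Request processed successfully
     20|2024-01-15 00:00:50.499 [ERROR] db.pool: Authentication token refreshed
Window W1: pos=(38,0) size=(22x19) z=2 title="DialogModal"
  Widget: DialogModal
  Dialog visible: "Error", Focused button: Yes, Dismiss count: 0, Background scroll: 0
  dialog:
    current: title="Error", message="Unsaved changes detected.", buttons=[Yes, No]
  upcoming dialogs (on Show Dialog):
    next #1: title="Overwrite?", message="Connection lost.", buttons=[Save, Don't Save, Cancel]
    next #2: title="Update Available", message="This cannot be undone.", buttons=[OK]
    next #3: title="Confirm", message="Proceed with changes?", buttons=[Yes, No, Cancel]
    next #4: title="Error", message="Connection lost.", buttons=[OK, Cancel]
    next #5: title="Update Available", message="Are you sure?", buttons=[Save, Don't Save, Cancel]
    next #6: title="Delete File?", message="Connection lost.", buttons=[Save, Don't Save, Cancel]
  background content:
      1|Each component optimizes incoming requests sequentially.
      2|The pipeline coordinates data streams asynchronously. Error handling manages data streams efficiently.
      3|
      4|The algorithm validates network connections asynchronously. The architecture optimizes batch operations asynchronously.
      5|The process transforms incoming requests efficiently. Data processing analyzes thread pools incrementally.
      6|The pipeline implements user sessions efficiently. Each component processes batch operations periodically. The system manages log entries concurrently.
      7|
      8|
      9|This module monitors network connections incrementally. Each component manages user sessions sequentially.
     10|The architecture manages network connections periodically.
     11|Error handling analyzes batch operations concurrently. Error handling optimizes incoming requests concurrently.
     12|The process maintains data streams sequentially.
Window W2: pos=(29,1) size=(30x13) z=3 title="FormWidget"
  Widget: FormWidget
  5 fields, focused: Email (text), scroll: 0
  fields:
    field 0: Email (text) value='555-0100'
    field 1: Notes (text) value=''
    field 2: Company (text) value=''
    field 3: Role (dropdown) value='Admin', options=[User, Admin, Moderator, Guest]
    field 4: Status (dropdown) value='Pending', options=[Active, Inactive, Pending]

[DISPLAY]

━━━━━━━━━━━━━━━━━━━━┓         ┏━━━━━━━━━━━━━━━━━━━━
iewer               ┃┏━━━━━━━━━━━━━━━━━━━━━━━━━━━━┓
────────────────────┨┃ FormWidget                 ┃
1-15 00:00:03.157 [▲┃┠────────────────────────────┨
1-15 00:00:07.341 [█┃┃> Email:      [555-0100    ]┃
1-15 00:00:07.945 [░┃┃  Notes:      [            ]┃
1-15 00:00:10.455 [░┃┃  Company:    [            ]┃
1-15 00:00:12.419 [░┃┃  Role:       [Admin      ▼]┃
1-15 00:00:14.315 [░┃┃  Status:     [Pending    ▼]┃
1-15 00:00:15.487 [░┃┃                            ┃
1-15 00:00:18.585 [░┃┃                            ┃
1-15 00:00:21.254 [░┃┃                            ┃
1-15 00:00:24.482 [░┃┃                            ┃
1-15 00:00:27.573 [░┃┗━━━━━━━━━━━━━━━━━━━━━━━━━━━━┛


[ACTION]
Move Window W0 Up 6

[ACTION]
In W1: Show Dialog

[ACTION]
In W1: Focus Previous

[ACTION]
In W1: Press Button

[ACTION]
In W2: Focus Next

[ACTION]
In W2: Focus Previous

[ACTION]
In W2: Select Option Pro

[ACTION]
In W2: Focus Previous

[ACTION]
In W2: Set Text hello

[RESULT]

━━━━━━━━━━━━━━━━━━━━┓         ┏━━━━━━━━━━━━━━━━━━━━
iewer               ┃┏━━━━━━━━━━━━━━━━━━━━━━━━━━━━┓
────────────────────┨┃ FormWidget                 ┃
1-15 00:00:03.157 [▲┃┠────────────────────────────┨
1-15 00:00:07.341 [█┃┃  Email:      [555-0100    ]┃
1-15 00:00:07.945 [░┃┃  Notes:      [            ]┃
1-15 00:00:10.455 [░┃┃  Company:    [            ]┃
1-15 00:00:12.419 [░┃┃  Role:       [Admin      ▼]┃
1-15 00:00:14.315 [░┃┃> Status:     [Pending    ▼]┃
1-15 00:00:15.487 [░┃┃                            ┃
1-15 00:00:18.585 [░┃┃                            ┃
1-15 00:00:21.254 [░┃┃                            ┃
1-15 00:00:24.482 [░┃┃                            ┃
1-15 00:00:27.573 [░┃┗━━━━━━━━━━━━━━━━━━━━━━━━━━━━┛
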